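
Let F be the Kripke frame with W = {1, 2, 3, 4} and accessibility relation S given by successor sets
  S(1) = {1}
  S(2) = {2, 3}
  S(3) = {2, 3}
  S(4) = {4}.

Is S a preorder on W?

Reflexive: yes — every world is S-related to itself.
Transitive: yes — every two-step S-path is closed by a direct edge.
So S is a preorder.

Yes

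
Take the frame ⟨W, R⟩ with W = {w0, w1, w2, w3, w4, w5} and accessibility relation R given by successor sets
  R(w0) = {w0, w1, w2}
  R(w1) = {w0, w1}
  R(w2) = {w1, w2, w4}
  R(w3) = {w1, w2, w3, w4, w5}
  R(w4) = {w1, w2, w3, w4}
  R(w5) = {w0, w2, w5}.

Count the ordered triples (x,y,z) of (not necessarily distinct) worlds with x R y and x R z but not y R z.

21

Enumerating: (w0,w1,w2), (w0,w2,w0), (w2,w1,w2), (w2,w1,w4), (w3,w1,w2), (w3,w1,w3), (w3,w1,w4), (w3,w1,w5), (w3,w2,w3), (w3,w2,w5), (w3,w4,w5), (w3,w5,w1), … and 9 more.
Total: 21.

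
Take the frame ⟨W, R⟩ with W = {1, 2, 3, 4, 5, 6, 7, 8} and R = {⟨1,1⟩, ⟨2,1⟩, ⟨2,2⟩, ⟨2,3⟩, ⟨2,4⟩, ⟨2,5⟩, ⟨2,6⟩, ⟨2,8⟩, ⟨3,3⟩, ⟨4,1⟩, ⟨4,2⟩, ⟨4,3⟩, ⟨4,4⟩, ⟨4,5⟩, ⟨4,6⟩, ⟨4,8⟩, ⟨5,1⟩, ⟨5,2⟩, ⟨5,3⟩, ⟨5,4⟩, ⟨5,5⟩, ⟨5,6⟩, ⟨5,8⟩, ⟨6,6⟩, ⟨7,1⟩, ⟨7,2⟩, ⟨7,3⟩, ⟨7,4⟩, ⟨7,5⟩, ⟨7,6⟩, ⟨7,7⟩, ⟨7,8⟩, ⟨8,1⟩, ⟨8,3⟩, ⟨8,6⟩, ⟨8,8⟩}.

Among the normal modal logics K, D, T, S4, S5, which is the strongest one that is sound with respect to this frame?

Serial (axiom D): yes — every world has a successor (e.g. 1 R 1).
Reflexive (axiom T): yes — every world is R-related to itself.
Transitive (axiom 4): yes — every two-step R-path is closed by a direct edge.
Euclidean (axiom 5): no — 2 R 1 and 2 R 3, but not 1 R 3.
So F validates K, D, T, S4; S5 would additionally require R to be Euclidean. The strongest is S4.

S4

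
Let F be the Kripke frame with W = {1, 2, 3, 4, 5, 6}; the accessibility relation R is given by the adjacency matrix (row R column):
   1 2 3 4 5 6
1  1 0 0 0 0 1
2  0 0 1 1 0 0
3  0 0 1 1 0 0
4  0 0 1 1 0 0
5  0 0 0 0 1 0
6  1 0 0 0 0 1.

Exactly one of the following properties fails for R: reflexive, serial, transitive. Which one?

reflexive

Reflexive: no — 2 is not related to itself.
Serial: yes — every world has a successor (e.g. 1 R 1).
Transitive: yes — every two-step R-path is closed by a direct edge.
Only reflexive fails.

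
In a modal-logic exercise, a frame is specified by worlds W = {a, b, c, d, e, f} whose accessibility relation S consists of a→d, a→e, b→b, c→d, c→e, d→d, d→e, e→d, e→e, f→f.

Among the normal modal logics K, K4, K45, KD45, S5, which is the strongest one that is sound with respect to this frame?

KD45

Transitive (axiom 4): yes — every two-step S-path is closed by a direct edge.
Euclidean (axiom 5): yes — any two successors of a common world are S-related.
Serial (axiom D): yes — every world has a successor (e.g. a S d).
Reflexive (axiom T): no — a is not related to itself.
So F validates K, K4, K45, KD45; S5 would additionally require S to be reflexive. The strongest is KD45.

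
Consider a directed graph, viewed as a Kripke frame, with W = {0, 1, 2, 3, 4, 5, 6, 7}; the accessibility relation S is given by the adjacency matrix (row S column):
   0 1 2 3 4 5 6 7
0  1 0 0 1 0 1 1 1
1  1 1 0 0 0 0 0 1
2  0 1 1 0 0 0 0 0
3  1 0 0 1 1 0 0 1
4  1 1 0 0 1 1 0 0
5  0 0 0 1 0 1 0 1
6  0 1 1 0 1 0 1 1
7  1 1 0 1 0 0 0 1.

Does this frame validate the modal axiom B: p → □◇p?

No

By correspondence theory, B is valid on a frame iff S is symmetric.
Symmetric: no — 0 S 5 but not 5 S 0.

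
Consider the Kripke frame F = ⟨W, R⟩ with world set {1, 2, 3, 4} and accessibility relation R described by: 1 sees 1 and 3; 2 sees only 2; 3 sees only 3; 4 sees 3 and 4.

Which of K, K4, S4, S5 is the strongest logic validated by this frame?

S4

Transitive (axiom 4): yes — every two-step R-path is closed by a direct edge.
Reflexive (axiom T): yes — every world is R-related to itself.
Euclidean (axiom 5): no — 1 R 3 and 1 R 1, but not 3 R 1.
So F validates K, K4, S4; S5 would additionally require R to be Euclidean. The strongest is S4.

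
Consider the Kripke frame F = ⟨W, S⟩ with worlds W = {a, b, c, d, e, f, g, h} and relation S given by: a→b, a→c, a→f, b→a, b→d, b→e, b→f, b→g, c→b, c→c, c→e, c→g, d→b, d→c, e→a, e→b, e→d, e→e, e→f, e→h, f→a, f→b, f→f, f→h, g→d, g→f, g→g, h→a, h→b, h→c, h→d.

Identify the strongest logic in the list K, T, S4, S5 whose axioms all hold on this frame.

Reflexive (axiom T): no — a is not related to itself.
Transitive (axiom 4): no — a S b and b S d, but not a S d.
Euclidean (axiom 5): no — a S b and a S c, but not b S c.
So F validates K; T would additionally require S to be reflexive. The strongest is K.

K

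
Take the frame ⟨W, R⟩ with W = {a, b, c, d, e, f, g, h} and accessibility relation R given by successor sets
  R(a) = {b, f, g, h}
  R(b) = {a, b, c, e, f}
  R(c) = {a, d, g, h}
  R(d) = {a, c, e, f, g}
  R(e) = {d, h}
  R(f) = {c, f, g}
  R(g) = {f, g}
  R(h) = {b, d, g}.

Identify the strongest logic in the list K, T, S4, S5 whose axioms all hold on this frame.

Reflexive (axiom T): no — a is not related to itself.
Transitive (axiom 4): no — a R b and b R c, but not a R c.
Euclidean (axiom 5): no — a R b and a R g, but not b R g.
So F validates K; T would additionally require R to be reflexive. The strongest is K.

K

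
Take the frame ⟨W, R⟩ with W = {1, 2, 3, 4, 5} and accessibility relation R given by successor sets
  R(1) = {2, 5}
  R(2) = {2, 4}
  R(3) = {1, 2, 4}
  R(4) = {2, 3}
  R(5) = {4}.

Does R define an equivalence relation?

Reflexive: no — 1 is not related to itself.
Symmetric: no — 1 R 2 but not 2 R 1.
Transitive: no — 1 R 2 and 2 R 4, but not 1 R 4.
So R is not an equivalence relation.

No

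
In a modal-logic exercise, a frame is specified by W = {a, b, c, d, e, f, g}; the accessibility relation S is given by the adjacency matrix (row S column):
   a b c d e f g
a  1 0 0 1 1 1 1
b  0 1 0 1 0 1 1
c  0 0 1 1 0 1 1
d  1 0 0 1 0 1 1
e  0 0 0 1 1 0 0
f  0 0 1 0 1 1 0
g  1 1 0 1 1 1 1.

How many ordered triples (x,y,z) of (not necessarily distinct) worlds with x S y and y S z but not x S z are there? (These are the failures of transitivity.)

24

Enumerating: (a,f,c), (a,g,b), (b,d,a), (b,f,c), (b,f,e), (b,g,a), (b,g,e), (c,d,a), (c,f,e), (c,g,a), (c,g,b), (c,g,e), … and 12 more.
Total: 24.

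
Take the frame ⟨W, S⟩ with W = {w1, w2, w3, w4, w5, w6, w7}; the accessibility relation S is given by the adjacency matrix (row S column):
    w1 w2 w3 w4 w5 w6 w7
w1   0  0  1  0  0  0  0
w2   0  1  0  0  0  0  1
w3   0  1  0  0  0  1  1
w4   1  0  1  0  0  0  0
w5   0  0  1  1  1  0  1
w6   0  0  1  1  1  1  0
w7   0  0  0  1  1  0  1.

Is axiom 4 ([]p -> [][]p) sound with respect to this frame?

No

By correspondence theory, 4 is valid on a frame iff S is transitive.
Transitive: no — w1 S w3 and w3 S w2, but not w1 S w2.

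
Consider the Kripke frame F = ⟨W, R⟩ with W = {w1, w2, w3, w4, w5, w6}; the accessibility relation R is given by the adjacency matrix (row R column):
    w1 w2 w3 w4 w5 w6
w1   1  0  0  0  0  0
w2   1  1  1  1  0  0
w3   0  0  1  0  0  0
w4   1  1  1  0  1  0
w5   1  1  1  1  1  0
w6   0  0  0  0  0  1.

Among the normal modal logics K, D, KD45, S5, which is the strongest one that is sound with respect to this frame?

Serial (axiom D): yes — every world has a successor (e.g. w1 R w1).
Euclidean (axiom 5): no — w2 R w1 and w2 R w3, but not w1 R w3.
Transitive (axiom 4): no — w2 R w4 and w4 R w5, but not w2 R w5.
Reflexive (axiom T): no — w4 is not related to itself.
So F validates K, D; KD45 would additionally require R to be Euclidean and transitive. The strongest is D.

D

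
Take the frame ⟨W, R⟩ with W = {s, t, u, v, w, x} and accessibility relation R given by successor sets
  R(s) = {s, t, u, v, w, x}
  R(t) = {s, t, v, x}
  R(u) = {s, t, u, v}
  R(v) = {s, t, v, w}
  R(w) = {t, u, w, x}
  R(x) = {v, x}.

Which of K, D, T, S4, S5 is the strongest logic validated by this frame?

T

Serial (axiom D): yes — every world has a successor (e.g. s R s).
Reflexive (axiom T): yes — every world is R-related to itself.
Transitive (axiom 4): no — t R s and s R u, but not t R u.
Euclidean (axiom 5): no — s R t and s R u, but not t R u.
So F validates K, D, T; S4 would additionally require R to be transitive. The strongest is T.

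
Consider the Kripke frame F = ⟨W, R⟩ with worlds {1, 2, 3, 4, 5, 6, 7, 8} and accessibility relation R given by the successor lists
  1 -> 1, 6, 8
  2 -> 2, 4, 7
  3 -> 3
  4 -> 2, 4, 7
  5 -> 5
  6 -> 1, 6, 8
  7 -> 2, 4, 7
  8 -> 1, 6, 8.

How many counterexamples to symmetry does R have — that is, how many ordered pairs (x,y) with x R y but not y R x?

0

R is symmetric; there are no such tuples.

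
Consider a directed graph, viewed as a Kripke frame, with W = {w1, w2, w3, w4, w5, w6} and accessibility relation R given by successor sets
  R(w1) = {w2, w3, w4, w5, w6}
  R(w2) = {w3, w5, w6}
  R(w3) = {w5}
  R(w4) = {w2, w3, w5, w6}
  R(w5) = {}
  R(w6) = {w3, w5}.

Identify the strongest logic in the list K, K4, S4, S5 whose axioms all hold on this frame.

K4

Transitive (axiom 4): yes — every two-step R-path is closed by a direct edge.
Reflexive (axiom T): no — w1 is not related to itself.
Euclidean (axiom 5): no — w1 R w2 and w1 R w4, but not w2 R w4.
So F validates K, K4; S4 would additionally require R to be reflexive. The strongest is K4.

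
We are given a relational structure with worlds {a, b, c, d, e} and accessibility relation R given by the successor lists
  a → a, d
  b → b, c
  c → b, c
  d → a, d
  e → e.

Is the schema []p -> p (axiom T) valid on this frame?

Axiom T corresponds to the accessibility relation being reflexive.
Reflexive: yes — every world is R-related to itself.

Yes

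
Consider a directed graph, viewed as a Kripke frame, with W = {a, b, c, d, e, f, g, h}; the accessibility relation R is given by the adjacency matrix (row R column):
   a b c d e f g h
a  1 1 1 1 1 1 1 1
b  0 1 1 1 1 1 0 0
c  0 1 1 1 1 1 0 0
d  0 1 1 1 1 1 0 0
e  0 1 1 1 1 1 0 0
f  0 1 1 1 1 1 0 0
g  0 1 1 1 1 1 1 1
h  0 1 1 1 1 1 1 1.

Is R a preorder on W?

Reflexive: yes — every world is R-related to itself.
Transitive: yes — every two-step R-path is closed by a direct edge.
So R is a preorder.

Yes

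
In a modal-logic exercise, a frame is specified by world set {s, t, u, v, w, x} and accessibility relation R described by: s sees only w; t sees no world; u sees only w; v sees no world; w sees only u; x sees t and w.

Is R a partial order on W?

Reflexive: no — s is not related to itself.
Transitive: no — s R w and w R u, but not s R u.
Antisymmetric: no — u R w and w R u with u ≠ w.
So R is not a partial order.

No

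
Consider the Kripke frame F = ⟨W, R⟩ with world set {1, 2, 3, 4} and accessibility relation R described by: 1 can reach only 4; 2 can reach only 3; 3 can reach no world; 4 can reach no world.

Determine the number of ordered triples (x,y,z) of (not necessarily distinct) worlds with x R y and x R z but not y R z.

2

Enumerating: (1,4,4), (2,3,3).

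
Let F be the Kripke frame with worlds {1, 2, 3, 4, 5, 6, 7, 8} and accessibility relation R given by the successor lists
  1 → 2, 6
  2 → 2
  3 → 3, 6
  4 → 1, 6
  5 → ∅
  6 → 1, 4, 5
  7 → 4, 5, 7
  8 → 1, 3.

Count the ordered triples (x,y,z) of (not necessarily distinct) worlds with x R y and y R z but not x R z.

17

Enumerating: (1,6,1), (1,6,4), (1,6,5), (3,6,1), (3,6,4), (3,6,5), (4,1,2), (4,6,4), (4,6,5), (6,1,2), (6,1,6), (6,4,6), (7,4,1), (7,4,6), (8,1,2), (8,1,6), (8,3,6).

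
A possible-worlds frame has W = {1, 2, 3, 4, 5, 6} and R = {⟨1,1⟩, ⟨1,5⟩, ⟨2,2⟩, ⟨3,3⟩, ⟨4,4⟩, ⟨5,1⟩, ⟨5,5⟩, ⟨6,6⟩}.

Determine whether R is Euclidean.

Yes

Euclidean: yes — any two successors of a common world are R-related.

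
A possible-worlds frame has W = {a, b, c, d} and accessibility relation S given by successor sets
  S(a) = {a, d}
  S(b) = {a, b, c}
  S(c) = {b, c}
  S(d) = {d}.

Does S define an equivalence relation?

Reflexive: yes — every world is S-related to itself.
Symmetric: no — a S d but not d S a.
Transitive: no — b S a and a S d, but not b S d.
So S is not an equivalence relation.

No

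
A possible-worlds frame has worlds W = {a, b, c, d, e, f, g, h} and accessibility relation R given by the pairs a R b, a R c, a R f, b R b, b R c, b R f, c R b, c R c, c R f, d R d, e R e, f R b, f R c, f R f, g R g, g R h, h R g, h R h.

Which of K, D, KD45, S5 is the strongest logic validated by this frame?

KD45

Serial (axiom D): yes — every world has a successor (e.g. a R b).
Euclidean (axiom 5): yes — any two successors of a common world are R-related.
Transitive (axiom 4): yes — every two-step R-path is closed by a direct edge.
Reflexive (axiom T): no — a is not related to itself.
So F validates K, D, KD45; S5 would additionally require R to be reflexive. The strongest is KD45.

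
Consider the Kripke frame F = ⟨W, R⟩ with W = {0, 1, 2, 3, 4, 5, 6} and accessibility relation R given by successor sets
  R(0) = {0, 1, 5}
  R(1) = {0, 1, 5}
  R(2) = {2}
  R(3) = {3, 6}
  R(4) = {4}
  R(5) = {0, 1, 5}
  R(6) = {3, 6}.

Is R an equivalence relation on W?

Reflexive: yes — every world is R-related to itself.
Symmetric: yes — every pair in R has its reverse in R.
Transitive: yes — every two-step R-path is closed by a direct edge.
So R is an equivalence relation.

Yes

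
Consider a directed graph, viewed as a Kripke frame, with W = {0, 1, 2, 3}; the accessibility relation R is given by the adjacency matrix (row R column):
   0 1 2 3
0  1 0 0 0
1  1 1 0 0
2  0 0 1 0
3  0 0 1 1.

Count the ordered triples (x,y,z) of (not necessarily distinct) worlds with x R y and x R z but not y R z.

2

Enumerating: (1,0,1), (3,2,3).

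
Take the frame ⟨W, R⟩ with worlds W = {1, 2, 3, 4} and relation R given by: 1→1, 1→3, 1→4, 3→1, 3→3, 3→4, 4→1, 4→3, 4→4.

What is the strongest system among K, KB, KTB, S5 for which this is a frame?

Symmetric (axiom B): yes — every pair in R has its reverse in R.
Reflexive (axiom T): no — 2 is not related to itself.
Euclidean (axiom 5): yes — any two successors of a common world are R-related.
So F validates K, KB; KTB would additionally require R to be reflexive. The strongest is KB.

KB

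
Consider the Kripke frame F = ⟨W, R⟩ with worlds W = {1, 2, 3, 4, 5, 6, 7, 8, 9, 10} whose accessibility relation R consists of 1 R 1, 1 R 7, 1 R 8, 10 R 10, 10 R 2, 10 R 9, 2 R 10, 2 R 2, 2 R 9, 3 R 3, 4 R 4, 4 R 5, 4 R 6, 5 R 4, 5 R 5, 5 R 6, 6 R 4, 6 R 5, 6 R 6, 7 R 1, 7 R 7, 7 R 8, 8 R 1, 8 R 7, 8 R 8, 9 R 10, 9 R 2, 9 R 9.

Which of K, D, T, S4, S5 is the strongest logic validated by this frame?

Serial (axiom D): yes — every world has a successor (e.g. 1 R 1).
Reflexive (axiom T): yes — every world is R-related to itself.
Transitive (axiom 4): yes — every two-step R-path is closed by a direct edge.
Euclidean (axiom 5): yes — any two successors of a common world are R-related.
So F validates K, D, T, S4, S5. The strongest is S5.

S5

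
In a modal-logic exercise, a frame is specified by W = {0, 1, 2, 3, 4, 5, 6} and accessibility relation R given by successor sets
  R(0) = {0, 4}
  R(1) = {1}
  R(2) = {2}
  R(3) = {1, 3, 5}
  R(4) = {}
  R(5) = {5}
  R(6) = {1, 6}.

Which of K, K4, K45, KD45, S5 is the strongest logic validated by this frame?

Transitive (axiom 4): yes — every two-step R-path is closed by a direct edge.
Euclidean (axiom 5): no — 3 R 1 and 3 R 5, but not 1 R 5.
Serial (axiom D): no — 4 has no R-successor.
Reflexive (axiom T): no — 4 is not related to itself.
So F validates K, K4; K45 would additionally require R to be Euclidean. The strongest is K4.

K4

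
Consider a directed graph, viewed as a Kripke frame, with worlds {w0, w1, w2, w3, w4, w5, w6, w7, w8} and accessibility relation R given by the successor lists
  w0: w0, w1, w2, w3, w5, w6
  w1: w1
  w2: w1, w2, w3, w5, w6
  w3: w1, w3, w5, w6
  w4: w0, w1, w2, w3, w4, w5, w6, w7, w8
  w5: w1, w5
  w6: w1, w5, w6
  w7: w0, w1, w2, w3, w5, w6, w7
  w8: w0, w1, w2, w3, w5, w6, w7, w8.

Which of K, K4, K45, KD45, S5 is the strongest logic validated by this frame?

K4

Transitive (axiom 4): yes — every two-step R-path is closed by a direct edge.
Euclidean (axiom 5): no — w0 R w1 and w0 R w2, but not w1 R w2.
Serial (axiom D): yes — every world has a successor (e.g. w0 R w0).
Reflexive (axiom T): yes — every world is R-related to itself.
So F validates K, K4; K45 would additionally require R to be Euclidean. The strongest is K4.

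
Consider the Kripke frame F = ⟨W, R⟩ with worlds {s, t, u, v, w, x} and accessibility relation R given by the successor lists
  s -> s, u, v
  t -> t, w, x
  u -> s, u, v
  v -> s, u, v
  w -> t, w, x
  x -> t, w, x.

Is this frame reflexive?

Reflexive: yes — every world is R-related to itself.

Yes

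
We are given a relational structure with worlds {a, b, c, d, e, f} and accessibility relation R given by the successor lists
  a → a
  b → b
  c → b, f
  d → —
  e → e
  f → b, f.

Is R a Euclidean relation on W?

No

Euclidean: no — c R b and c R f, but not b R f.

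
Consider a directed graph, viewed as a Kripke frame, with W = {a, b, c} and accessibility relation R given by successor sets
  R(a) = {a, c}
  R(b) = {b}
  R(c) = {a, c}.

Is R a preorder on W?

Reflexive: yes — every world is R-related to itself.
Transitive: yes — every two-step R-path is closed by a direct edge.
So R is a preorder.

Yes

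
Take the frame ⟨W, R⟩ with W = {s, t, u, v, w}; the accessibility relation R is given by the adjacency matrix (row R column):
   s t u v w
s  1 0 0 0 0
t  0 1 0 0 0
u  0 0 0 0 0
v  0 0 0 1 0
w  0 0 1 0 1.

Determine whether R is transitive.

Yes

Transitive: yes — every two-step R-path is closed by a direct edge.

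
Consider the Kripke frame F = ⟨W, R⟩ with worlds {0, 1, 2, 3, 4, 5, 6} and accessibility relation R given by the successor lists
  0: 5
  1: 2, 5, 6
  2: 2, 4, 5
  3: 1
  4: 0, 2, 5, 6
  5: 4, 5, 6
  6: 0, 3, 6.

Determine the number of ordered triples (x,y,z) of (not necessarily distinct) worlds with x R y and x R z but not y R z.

25

Enumerating: (1,2,6), (1,5,2), (1,6,2), (1,6,5), (2,4,4), (2,5,2), (3,1,1), (4,0,0), (4,0,2), (4,0,6), (4,2,0), (4,2,6), … and 13 more.
Total: 25.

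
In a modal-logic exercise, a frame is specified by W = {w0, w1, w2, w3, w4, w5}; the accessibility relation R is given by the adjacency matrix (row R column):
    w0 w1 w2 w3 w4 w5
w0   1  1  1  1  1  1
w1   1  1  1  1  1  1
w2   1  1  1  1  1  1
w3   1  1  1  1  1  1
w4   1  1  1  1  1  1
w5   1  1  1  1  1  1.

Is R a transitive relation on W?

Yes

Transitive: yes — every two-step R-path is closed by a direct edge.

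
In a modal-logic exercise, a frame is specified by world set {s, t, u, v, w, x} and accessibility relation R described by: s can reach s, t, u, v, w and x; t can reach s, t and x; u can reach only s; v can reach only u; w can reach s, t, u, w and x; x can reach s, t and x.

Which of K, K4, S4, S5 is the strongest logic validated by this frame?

K

Transitive (axiom 4): no — t R s and s R u, but not t R u.
Reflexive (axiom T): no — u is not related to itself.
Euclidean (axiom 5): no — s R t and s R u, but not t R u.
So F validates K; K4 would additionally require R to be transitive. The strongest is K.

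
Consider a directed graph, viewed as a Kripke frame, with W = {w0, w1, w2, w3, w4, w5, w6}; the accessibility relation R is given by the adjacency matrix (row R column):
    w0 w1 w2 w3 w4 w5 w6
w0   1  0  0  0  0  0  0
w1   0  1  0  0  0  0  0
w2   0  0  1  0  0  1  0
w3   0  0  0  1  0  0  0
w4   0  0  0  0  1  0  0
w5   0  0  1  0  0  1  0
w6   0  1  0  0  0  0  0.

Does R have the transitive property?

Transitive: yes — every two-step R-path is closed by a direct edge.

Yes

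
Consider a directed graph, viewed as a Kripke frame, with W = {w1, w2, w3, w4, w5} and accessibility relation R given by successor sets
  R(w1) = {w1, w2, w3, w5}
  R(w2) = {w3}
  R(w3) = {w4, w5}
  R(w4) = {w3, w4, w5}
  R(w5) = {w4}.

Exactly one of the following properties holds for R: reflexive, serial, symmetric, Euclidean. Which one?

serial

Reflexive: no — w2 is not related to itself.
Serial: yes — every world has a successor (e.g. w1 R w1).
Symmetric: no — w1 R w2 but not w2 R w1.
Euclidean: no — w1 R w2 and w1 R w5, but not w2 R w5.
Only serial holds.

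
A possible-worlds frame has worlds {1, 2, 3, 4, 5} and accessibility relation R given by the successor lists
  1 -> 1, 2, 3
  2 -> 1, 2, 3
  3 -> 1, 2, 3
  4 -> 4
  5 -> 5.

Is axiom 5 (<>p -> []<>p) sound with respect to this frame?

Axiom 5 corresponds to the accessibility relation being Euclidean.
Euclidean: yes — any two successors of a common world are R-related.

Yes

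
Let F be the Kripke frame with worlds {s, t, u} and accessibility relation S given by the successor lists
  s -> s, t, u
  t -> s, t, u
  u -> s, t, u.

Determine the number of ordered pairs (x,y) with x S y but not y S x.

S is symmetric; there are no such tuples.

0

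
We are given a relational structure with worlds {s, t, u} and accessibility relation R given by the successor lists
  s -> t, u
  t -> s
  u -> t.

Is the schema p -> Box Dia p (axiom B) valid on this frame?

No

By correspondence theory, B is valid on a frame iff R is symmetric.
Symmetric: no — s R u but not u R s.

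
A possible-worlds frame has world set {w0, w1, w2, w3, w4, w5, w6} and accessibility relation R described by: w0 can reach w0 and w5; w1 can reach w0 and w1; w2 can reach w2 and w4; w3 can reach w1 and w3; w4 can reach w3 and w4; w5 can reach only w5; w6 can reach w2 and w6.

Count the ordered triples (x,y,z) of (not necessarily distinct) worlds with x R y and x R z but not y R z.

Enumerating: (w0,w5,w0), (w1,w0,w1), (w2,w4,w2), (w3,w1,w3), (w4,w3,w4), (w6,w2,w6).

6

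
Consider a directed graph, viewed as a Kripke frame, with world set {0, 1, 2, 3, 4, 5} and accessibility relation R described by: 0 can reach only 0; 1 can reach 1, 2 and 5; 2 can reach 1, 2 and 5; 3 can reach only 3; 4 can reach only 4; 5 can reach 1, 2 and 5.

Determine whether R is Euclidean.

Yes

Euclidean: yes — any two successors of a common world are R-related.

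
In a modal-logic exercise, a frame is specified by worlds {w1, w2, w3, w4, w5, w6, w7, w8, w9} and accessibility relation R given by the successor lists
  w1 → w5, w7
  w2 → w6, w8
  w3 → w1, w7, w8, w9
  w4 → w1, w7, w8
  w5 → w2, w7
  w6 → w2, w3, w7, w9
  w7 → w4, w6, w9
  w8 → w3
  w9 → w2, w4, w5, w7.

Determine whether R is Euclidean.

No

Euclidean: no — w1 R w7 and w1 R w5, but not w7 R w5.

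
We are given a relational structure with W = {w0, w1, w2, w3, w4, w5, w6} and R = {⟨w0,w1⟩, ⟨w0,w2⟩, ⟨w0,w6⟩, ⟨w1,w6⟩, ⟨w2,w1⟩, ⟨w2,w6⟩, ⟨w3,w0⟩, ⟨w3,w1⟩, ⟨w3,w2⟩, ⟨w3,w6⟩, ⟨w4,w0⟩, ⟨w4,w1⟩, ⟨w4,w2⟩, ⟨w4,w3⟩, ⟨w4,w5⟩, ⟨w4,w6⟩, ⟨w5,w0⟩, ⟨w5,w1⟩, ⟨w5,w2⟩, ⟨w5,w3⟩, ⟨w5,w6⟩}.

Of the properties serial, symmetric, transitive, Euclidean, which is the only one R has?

Serial: no — w6 has no R-successor.
Symmetric: no — w0 R w1 but not w1 R w0.
Transitive: yes — every two-step R-path is closed by a direct edge.
Euclidean: no — w0 R w1 and w0 R w2, but not w1 R w2.
Only transitive holds.

transitive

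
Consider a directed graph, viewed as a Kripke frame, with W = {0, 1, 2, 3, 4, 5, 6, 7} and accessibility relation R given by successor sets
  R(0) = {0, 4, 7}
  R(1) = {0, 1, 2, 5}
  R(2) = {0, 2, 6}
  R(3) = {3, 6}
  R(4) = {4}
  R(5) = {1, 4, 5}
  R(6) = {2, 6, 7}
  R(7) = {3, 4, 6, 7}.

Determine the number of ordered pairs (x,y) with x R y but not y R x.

9

Enumerating: (0,4), (0,7), (1,0), (1,2), (2,0), (3,6), (5,4), (7,3), (7,4).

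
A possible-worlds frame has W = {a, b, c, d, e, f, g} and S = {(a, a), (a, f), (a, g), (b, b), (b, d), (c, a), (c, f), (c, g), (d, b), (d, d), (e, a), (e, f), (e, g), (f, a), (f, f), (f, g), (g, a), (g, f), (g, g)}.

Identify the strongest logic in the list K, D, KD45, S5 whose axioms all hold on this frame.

Serial (axiom D): yes — every world has a successor (e.g. a S a).
Euclidean (axiom 5): yes — any two successors of a common world are S-related.
Transitive (axiom 4): yes — every two-step S-path is closed by a direct edge.
Reflexive (axiom T): no — c is not related to itself.
So F validates K, D, KD45; S5 would additionally require S to be reflexive. The strongest is KD45.

KD45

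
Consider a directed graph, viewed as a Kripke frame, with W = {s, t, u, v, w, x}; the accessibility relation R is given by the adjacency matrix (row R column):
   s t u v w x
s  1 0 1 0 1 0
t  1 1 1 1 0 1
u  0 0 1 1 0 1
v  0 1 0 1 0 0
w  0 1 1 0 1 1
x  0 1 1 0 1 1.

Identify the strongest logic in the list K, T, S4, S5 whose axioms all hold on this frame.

Reflexive (axiom T): yes — every world is R-related to itself.
Transitive (axiom 4): no — s R u and u R v, but not s R v.
Euclidean (axiom 5): no — s R u and s R w, but not u R w.
So F validates K, T; S4 would additionally require R to be transitive. The strongest is T.

T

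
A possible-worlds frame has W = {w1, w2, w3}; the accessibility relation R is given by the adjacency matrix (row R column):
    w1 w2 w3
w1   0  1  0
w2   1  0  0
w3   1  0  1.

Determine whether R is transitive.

No

Transitive: no — w3 R w1 and w1 R w2, but not w3 R w2.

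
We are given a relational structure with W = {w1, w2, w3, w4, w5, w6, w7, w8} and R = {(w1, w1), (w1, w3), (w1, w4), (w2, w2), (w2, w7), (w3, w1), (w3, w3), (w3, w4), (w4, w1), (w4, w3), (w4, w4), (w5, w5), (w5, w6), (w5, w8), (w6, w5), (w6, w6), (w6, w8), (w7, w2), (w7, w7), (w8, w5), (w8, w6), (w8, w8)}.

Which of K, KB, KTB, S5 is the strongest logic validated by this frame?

S5

Symmetric (axiom B): yes — every pair in R has its reverse in R.
Reflexive (axiom T): yes — every world is R-related to itself.
Euclidean (axiom 5): yes — any two successors of a common world are R-related.
So F validates K, KB, KTB, S5. The strongest is S5.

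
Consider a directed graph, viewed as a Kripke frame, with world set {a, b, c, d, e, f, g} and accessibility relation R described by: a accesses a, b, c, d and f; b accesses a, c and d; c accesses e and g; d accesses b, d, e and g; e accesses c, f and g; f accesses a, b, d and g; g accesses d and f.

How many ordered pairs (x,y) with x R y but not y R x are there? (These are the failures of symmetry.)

9

Enumerating: (a,c), (a,d), (b,c), (c,g), (d,e), (e,f), (e,g), (f,b), (f,d).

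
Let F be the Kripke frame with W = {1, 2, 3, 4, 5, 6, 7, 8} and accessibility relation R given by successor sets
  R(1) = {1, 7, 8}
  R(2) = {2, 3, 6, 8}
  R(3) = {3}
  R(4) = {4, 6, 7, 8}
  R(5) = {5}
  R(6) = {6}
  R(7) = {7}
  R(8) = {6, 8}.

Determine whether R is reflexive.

Reflexive: yes — every world is R-related to itself.

Yes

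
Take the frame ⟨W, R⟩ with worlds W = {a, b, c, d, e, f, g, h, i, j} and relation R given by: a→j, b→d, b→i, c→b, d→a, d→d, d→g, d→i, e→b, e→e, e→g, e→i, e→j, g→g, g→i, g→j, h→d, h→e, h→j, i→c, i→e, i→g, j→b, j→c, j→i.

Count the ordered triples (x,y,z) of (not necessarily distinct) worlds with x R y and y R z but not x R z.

Enumerating: (a,j,b), (a,j,c), (a,j,i), (b,d,a), (b,d,g), (b,i,c), (b,i,e), (b,i,g), (c,b,d), (c,b,i), (d,a,j), (d,g,j), … and 27 more.
Total: 39.

39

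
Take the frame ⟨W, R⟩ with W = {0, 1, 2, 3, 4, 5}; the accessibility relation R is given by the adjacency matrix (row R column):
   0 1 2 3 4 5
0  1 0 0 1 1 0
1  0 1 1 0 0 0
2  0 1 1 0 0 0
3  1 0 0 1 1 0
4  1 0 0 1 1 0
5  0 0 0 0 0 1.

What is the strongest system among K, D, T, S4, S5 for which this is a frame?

Serial (axiom D): yes — every world has a successor (e.g. 0 R 0).
Reflexive (axiom T): yes — every world is R-related to itself.
Transitive (axiom 4): yes — every two-step R-path is closed by a direct edge.
Euclidean (axiom 5): yes — any two successors of a common world are R-related.
So F validates K, D, T, S4, S5. The strongest is S5.

S5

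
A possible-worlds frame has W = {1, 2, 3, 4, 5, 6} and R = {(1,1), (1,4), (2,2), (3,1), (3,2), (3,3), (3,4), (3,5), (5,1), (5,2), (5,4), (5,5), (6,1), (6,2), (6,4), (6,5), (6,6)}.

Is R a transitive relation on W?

Transitive: yes — every two-step R-path is closed by a direct edge.

Yes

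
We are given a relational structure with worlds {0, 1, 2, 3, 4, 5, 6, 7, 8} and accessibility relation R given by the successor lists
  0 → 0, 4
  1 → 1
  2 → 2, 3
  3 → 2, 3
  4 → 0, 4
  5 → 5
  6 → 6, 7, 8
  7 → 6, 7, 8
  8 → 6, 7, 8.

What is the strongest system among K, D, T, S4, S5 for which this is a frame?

S5

Serial (axiom D): yes — every world has a successor (e.g. 0 R 0).
Reflexive (axiom T): yes — every world is R-related to itself.
Transitive (axiom 4): yes — every two-step R-path is closed by a direct edge.
Euclidean (axiom 5): yes — any two successors of a common world are R-related.
So F validates K, D, T, S4, S5. The strongest is S5.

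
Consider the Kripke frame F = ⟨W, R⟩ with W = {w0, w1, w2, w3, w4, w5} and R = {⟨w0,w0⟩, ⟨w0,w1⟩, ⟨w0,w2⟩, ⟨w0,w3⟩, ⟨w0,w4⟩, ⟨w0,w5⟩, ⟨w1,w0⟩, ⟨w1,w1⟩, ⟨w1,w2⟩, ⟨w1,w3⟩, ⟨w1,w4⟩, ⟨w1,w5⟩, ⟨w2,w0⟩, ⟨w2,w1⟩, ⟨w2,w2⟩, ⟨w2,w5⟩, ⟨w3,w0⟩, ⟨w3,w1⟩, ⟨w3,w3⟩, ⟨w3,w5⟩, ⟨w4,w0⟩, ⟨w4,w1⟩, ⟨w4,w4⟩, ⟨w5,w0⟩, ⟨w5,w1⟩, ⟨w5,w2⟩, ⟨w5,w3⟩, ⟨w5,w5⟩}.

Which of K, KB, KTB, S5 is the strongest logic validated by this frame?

KTB

Symmetric (axiom B): yes — every pair in R has its reverse in R.
Reflexive (axiom T): yes — every world is R-related to itself.
Euclidean (axiom 5): no — w0 R w2 and w0 R w3, but not w2 R w3.
So F validates K, KB, KTB; S5 would additionally require R to be Euclidean. The strongest is KTB.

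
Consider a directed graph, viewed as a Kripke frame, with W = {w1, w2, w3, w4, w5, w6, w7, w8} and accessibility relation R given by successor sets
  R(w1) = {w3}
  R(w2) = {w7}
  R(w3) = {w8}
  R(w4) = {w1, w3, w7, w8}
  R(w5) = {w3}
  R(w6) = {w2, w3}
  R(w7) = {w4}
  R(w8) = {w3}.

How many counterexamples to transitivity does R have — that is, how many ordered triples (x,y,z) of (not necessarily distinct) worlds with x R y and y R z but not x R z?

12

Enumerating: (w1,w3,w8), (w2,w7,w4), (w3,w8,w3), (w4,w7,w4), (w5,w3,w8), (w6,w2,w7), (w6,w3,w8), (w7,w4,w1), (w7,w4,w3), (w7,w4,w7), (w7,w4,w8), (w8,w3,w8).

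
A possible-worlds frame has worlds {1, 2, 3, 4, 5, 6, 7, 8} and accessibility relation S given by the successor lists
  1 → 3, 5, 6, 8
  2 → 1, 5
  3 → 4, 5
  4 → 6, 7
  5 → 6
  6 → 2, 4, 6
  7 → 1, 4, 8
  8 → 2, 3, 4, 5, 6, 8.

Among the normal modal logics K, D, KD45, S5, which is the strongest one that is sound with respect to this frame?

Serial (axiom D): yes — every world has a successor (e.g. 1 S 3).
Euclidean (axiom 5): no — 1 S 3 and 1 S 6, but not 3 S 6.
Transitive (axiom 4): no — 1 S 3 and 3 S 4, but not 1 S 4.
Reflexive (axiom T): no — 1 is not related to itself.
So F validates K, D; KD45 would additionally require S to be Euclidean and transitive. The strongest is D.

D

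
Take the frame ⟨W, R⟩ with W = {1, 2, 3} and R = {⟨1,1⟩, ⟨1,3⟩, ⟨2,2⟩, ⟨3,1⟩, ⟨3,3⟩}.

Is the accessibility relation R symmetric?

Yes

Symmetric: yes — every pair in R has its reverse in R.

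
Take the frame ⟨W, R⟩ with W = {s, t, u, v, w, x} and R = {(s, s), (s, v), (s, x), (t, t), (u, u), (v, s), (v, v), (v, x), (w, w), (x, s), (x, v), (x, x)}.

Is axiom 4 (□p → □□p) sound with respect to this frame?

Yes

By correspondence theory, 4 is valid on a frame iff R is transitive.
Transitive: yes — every two-step R-path is closed by a direct edge.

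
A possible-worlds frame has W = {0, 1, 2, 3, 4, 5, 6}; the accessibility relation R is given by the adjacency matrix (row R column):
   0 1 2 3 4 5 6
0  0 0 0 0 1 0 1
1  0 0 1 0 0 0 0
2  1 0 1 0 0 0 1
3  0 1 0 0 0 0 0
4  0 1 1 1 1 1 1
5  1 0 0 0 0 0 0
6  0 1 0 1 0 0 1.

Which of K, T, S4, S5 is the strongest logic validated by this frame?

K

Reflexive (axiom T): no — 0 is not related to itself.
Transitive (axiom 4): no — 0 R 4 and 4 R 1, but not 0 R 1.
Euclidean (axiom 5): no — 0 R 6 and 0 R 4, but not 6 R 4.
So F validates K; T would additionally require R to be reflexive. The strongest is K.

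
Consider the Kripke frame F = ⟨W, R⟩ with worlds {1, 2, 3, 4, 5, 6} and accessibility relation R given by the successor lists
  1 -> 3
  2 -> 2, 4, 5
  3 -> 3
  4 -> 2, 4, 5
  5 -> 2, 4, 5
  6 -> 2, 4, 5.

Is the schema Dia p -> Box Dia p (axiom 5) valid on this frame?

Axiom 5 corresponds to the accessibility relation being Euclidean.
Euclidean: yes — any two successors of a common world are R-related.

Yes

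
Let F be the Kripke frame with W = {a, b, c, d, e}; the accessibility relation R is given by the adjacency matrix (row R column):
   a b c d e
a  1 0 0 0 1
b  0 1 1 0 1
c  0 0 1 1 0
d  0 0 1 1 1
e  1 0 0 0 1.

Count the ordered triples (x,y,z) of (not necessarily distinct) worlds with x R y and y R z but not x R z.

Enumerating: (b,c,d), (b,e,a), (c,d,e), (d,e,a).

4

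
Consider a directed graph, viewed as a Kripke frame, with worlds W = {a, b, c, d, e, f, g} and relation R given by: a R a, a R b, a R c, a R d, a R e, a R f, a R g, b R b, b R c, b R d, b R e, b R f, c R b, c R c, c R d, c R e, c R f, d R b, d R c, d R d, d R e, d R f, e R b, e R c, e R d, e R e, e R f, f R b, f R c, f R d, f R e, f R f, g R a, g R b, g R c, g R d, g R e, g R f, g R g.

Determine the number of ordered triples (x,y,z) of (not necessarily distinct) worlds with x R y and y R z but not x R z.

R is transitive; there are no such tuples.

0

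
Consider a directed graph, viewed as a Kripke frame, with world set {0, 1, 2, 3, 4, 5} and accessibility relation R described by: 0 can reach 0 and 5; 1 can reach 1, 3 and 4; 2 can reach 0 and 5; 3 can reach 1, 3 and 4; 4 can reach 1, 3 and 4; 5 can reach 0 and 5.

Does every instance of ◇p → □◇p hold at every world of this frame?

By correspondence theory, 5 is valid on a frame iff R is Euclidean.
Euclidean: yes — any two successors of a common world are R-related.

Yes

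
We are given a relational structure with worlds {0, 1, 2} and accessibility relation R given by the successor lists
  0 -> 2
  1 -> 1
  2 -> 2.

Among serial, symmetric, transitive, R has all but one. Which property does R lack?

symmetric

Serial: yes — every world has a successor (e.g. 0 R 2).
Symmetric: no — 0 R 2 but not 2 R 0.
Transitive: yes — every two-step R-path is closed by a direct edge.
Only symmetric fails.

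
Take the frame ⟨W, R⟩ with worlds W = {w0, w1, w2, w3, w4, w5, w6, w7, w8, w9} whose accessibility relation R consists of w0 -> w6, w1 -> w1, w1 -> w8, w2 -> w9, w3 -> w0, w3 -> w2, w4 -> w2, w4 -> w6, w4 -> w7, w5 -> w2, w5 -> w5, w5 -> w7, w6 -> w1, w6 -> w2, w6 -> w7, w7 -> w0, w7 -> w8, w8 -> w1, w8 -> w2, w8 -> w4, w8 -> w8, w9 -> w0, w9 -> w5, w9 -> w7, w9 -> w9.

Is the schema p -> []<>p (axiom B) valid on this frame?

By correspondence theory, B is valid on a frame iff R is symmetric.
Symmetric: no — w0 R w6 but not w6 R w0.

No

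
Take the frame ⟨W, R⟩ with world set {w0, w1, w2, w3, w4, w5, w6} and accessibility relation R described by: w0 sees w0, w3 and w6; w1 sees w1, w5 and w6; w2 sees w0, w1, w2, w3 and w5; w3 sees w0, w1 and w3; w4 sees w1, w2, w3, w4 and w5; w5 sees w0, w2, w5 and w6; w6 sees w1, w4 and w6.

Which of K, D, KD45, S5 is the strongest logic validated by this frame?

Serial (axiom D): yes — every world has a successor (e.g. w0 R w0).
Euclidean (axiom 5): no — w0 R w3 and w0 R w6, but not w3 R w6.
Transitive (axiom 4): no — w0 R w3 and w3 R w1, but not w0 R w1.
Reflexive (axiom T): yes — every world is R-related to itself.
So F validates K, D; KD45 would additionally require R to be Euclidean and transitive. The strongest is D.

D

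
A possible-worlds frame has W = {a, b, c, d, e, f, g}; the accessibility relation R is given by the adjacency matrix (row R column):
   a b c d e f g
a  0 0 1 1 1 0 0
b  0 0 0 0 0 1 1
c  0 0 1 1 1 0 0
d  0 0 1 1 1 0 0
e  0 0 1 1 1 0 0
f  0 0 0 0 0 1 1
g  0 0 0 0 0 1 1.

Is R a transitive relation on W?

Yes

Transitive: yes — every two-step R-path is closed by a direct edge.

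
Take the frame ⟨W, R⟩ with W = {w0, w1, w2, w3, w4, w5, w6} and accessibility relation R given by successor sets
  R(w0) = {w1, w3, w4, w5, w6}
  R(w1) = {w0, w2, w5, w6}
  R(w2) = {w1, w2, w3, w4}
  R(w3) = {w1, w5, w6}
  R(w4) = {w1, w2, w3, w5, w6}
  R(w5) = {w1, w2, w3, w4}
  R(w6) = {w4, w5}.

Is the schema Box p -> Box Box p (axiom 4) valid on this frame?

By correspondence theory, 4 is valid on a frame iff R is transitive.
Transitive: no — w0 R w1 and w1 R w2, but not w0 R w2.

No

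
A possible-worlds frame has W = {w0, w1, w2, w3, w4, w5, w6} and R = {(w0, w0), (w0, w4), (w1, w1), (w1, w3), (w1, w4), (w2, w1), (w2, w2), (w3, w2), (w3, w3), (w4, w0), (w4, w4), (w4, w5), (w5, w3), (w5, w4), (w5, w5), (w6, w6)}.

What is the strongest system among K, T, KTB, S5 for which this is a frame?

T

Reflexive (axiom T): yes — every world is R-related to itself.
Symmetric (axiom B): no — w1 R w3 but not w3 R w1.
Euclidean (axiom 5): no — w1 R w3 and w1 R w4, but not w3 R w4.
So F validates K, T; KTB would additionally require R to be symmetric. The strongest is T.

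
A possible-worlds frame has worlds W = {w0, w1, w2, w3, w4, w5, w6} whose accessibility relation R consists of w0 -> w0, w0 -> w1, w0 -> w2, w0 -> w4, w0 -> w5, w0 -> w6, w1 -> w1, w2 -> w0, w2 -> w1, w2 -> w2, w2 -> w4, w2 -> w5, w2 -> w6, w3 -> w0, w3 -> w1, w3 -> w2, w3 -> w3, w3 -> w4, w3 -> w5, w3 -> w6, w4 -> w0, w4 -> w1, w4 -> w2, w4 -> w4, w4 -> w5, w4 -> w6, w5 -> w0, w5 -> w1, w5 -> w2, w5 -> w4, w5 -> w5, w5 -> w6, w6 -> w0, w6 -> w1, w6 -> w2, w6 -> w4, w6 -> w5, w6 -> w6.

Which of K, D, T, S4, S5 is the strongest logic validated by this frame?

S4

Serial (axiom D): yes — every world has a successor (e.g. w0 R w0).
Reflexive (axiom T): yes — every world is R-related to itself.
Transitive (axiom 4): yes — every two-step R-path is closed by a direct edge.
Euclidean (axiom 5): no — w0 R w1 and w0 R w2, but not w1 R w2.
So F validates K, D, T, S4; S5 would additionally require R to be Euclidean. The strongest is S4.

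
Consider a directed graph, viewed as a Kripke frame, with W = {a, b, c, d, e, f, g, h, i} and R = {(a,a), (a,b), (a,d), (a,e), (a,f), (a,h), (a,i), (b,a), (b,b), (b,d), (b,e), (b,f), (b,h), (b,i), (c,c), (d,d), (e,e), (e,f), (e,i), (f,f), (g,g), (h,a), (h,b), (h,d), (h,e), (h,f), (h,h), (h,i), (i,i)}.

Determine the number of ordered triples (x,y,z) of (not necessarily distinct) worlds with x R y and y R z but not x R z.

R is transitive; there are no such tuples.

0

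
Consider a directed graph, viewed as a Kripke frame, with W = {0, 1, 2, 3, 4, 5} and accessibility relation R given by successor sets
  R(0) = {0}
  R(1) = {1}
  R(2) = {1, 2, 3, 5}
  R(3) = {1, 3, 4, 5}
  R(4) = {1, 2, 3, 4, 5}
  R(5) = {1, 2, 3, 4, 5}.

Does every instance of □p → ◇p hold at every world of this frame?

By correspondence theory, D is valid on a frame iff R is serial.
Serial: yes — every world has a successor (e.g. 0 R 0).

Yes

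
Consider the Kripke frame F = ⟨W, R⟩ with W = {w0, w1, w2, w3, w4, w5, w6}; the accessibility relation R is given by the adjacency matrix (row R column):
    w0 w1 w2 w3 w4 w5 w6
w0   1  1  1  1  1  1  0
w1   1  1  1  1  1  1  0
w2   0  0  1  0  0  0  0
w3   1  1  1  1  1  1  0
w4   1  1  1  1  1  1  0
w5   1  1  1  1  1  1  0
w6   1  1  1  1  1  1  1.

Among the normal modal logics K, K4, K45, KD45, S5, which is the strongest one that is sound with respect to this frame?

K4

Transitive (axiom 4): yes — every two-step R-path is closed by a direct edge.
Euclidean (axiom 5): no — w0 R w2 and w0 R w1, but not w2 R w1.
Serial (axiom D): yes — every world has a successor (e.g. w0 R w0).
Reflexive (axiom T): yes — every world is R-related to itself.
So F validates K, K4; K45 would additionally require R to be Euclidean. The strongest is K4.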